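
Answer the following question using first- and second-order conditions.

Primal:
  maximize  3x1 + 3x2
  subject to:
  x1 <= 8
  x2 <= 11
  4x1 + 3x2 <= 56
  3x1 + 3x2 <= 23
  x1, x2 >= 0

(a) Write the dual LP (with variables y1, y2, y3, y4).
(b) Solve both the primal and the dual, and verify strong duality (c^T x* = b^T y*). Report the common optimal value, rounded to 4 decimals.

The standard primal-dual pair for 'max c^T x s.t. A x <= b, x >= 0' is:
  Dual:  min b^T y  s.t.  A^T y >= c,  y >= 0.

So the dual LP is:
  minimize  8y1 + 11y2 + 56y3 + 23y4
  subject to:
    y1 + 4y3 + 3y4 >= 3
    y2 + 3y3 + 3y4 >= 3
    y1, y2, y3, y4 >= 0

Solving the primal: x* = (7.6667, 0).
  primal value c^T x* = 23.
Solving the dual: y* = (0, 0, 0, 1).
  dual value b^T y* = 23.
Strong duality: c^T x* = b^T y*. Confirmed.

23


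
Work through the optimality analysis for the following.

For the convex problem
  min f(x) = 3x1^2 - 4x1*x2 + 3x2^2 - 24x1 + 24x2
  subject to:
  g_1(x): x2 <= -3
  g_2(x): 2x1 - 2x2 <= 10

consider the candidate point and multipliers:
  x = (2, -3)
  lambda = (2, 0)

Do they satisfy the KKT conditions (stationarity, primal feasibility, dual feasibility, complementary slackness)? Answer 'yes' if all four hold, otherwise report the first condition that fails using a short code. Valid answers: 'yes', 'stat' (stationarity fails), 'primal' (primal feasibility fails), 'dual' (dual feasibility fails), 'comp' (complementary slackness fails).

Gradient of f: grad f(x) = Q x + c = (0, -2)
Constraint values g_i(x) = a_i^T x - b_i:
  g_1((2, -3)) = 0
  g_2((2, -3)) = 0
Stationarity residual: grad f(x) + sum_i lambda_i a_i = (0, 0)
  -> stationarity OK
Primal feasibility (all g_i <= 0): OK
Dual feasibility (all lambda_i >= 0): OK
Complementary slackness (lambda_i * g_i(x) = 0 for all i): OK

Verdict: yes, KKT holds.

yes


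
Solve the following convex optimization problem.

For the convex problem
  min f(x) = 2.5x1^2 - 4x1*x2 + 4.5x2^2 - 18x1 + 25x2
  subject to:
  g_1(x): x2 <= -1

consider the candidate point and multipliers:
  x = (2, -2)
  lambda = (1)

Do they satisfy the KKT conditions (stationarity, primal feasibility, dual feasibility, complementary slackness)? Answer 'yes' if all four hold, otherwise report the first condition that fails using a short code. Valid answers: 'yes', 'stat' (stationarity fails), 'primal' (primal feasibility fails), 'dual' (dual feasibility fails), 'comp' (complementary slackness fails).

Gradient of f: grad f(x) = Q x + c = (0, -1)
Constraint values g_i(x) = a_i^T x - b_i:
  g_1((2, -2)) = -1
Stationarity residual: grad f(x) + sum_i lambda_i a_i = (0, 0)
  -> stationarity OK
Primal feasibility (all g_i <= 0): OK
Dual feasibility (all lambda_i >= 0): OK
Complementary slackness (lambda_i * g_i(x) = 0 for all i): FAILS

Verdict: the first failing condition is complementary_slackness -> comp.

comp


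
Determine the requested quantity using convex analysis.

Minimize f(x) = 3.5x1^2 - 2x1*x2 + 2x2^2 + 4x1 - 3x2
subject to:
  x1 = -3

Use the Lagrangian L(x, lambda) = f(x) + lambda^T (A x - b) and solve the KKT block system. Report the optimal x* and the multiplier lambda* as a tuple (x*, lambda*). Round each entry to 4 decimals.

Form the Lagrangian:
  L(x, lambda) = (1/2) x^T Q x + c^T x + lambda^T (A x - b)
Stationarity (grad_x L = 0): Q x + c + A^T lambda = 0.
Primal feasibility: A x = b.

This gives the KKT block system:
  [ Q   A^T ] [ x     ]   [-c ]
  [ A    0  ] [ lambda ] = [ b ]

Solving the linear system:
  x*      = (-3, -0.75)
  lambda* = (15.5)
  f(x*)   = 18.375

x* = (-3, -0.75), lambda* = (15.5)


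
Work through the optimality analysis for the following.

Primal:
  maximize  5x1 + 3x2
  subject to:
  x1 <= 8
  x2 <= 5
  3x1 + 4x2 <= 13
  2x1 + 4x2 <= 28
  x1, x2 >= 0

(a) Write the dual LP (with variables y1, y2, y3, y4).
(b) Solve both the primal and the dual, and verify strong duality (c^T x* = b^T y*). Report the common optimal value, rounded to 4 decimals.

The standard primal-dual pair for 'max c^T x s.t. A x <= b, x >= 0' is:
  Dual:  min b^T y  s.t.  A^T y >= c,  y >= 0.

So the dual LP is:
  minimize  8y1 + 5y2 + 13y3 + 28y4
  subject to:
    y1 + 3y3 + 2y4 >= 5
    y2 + 4y3 + 4y4 >= 3
    y1, y2, y3, y4 >= 0

Solving the primal: x* = (4.3333, 0).
  primal value c^T x* = 21.6667.
Solving the dual: y* = (0, 0, 1.6667, 0).
  dual value b^T y* = 21.6667.
Strong duality: c^T x* = b^T y*. Confirmed.

21.6667


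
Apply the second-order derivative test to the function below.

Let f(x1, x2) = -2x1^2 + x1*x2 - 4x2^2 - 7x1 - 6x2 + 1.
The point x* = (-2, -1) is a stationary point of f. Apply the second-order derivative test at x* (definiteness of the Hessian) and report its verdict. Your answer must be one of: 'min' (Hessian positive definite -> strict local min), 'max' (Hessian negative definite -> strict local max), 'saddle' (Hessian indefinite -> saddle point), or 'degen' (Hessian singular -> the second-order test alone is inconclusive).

Compute the Hessian H = grad^2 f:
  H = [[-4, 1], [1, -8]]
Verify stationarity: grad f(x*) = H x* + g = (0, 0).
Eigenvalues of H: -8.2361, -3.7639.
Both eigenvalues < 0, so H is negative definite -> x* is a strict local max.

max


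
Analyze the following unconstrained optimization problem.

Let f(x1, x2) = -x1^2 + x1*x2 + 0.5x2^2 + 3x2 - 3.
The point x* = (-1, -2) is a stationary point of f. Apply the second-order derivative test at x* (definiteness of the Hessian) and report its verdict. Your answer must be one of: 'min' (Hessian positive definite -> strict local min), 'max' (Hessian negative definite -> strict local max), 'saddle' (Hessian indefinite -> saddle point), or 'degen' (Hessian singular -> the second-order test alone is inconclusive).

Compute the Hessian H = grad^2 f:
  H = [[-2, 1], [1, 1]]
Verify stationarity: grad f(x*) = H x* + g = (0, 0).
Eigenvalues of H: -2.3028, 1.3028.
Eigenvalues have mixed signs, so H is indefinite -> x* is a saddle point.

saddle


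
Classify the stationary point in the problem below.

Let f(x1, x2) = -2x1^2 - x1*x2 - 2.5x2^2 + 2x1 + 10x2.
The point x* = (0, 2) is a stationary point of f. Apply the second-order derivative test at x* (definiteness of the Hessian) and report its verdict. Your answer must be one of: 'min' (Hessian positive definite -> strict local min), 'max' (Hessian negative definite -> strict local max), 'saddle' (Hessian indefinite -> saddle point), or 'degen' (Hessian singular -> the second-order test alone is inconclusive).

Compute the Hessian H = grad^2 f:
  H = [[-4, -1], [-1, -5]]
Verify stationarity: grad f(x*) = H x* + g = (0, 0).
Eigenvalues of H: -5.618, -3.382.
Both eigenvalues < 0, so H is negative definite -> x* is a strict local max.

max


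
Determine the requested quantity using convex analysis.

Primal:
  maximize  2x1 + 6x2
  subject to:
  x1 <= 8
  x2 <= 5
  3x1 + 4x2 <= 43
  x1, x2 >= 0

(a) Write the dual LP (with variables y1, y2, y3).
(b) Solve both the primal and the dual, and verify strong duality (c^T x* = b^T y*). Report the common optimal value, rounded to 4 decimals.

The standard primal-dual pair for 'max c^T x s.t. A x <= b, x >= 0' is:
  Dual:  min b^T y  s.t.  A^T y >= c,  y >= 0.

So the dual LP is:
  minimize  8y1 + 5y2 + 43y3
  subject to:
    y1 + 3y3 >= 2
    y2 + 4y3 >= 6
    y1, y2, y3 >= 0

Solving the primal: x* = (7.6667, 5).
  primal value c^T x* = 45.3333.
Solving the dual: y* = (0, 3.3333, 0.6667).
  dual value b^T y* = 45.3333.
Strong duality: c^T x* = b^T y*. Confirmed.

45.3333


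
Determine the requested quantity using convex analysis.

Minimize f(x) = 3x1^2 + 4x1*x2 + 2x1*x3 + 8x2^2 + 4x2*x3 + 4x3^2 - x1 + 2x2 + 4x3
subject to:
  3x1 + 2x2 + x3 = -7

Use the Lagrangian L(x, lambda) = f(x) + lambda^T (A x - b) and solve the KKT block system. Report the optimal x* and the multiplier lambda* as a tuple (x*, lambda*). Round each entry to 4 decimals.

Form the Lagrangian:
  L(x, lambda) = (1/2) x^T Q x + c^T x + lambda^T (A x - b)
Stationarity (grad_x L = 0): Q x + c + A^T lambda = 0.
Primal feasibility: A x = b.

This gives the KKT block system:
  [ Q   A^T ] [ x     ]   [-c ]
  [ A    0  ] [ lambda ] = [ b ]

Solving the linear system:
  x*      = (-2.0882, -0.0882, -0.5588)
  lambda* = (5)
  f(x*)   = 17.3382

x* = (-2.0882, -0.0882, -0.5588), lambda* = (5)


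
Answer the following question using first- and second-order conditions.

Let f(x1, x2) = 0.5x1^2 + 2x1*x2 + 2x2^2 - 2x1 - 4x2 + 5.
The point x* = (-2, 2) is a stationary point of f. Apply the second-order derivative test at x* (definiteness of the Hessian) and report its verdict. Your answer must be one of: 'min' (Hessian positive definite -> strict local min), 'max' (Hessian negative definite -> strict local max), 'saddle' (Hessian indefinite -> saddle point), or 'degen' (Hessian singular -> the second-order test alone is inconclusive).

Compute the Hessian H = grad^2 f:
  H = [[1, 2], [2, 4]]
Verify stationarity: grad f(x*) = H x* + g = (0, 0).
Eigenvalues of H: 0, 5.
H has a zero eigenvalue (singular; positive semidefinite but not definite), so H is neither positive definite, negative definite, nor indefinite. The second-order test alone is inconclusive -> degen.
(Indeed, f is constant along the null direction of H through x*, so x* is not a strict local extremum.)

degen


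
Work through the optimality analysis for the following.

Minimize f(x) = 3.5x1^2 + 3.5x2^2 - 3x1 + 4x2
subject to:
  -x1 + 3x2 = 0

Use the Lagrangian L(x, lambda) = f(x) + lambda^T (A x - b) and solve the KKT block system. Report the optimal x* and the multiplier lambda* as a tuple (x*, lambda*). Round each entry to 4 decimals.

Form the Lagrangian:
  L(x, lambda) = (1/2) x^T Q x + c^T x + lambda^T (A x - b)
Stationarity (grad_x L = 0): Q x + c + A^T lambda = 0.
Primal feasibility: A x = b.

This gives the KKT block system:
  [ Q   A^T ] [ x     ]   [-c ]
  [ A    0  ] [ lambda ] = [ b ]

Solving the linear system:
  x*      = (0.2143, 0.0714)
  lambda* = (-1.5)
  f(x*)   = -0.1786

x* = (0.2143, 0.0714), lambda* = (-1.5)


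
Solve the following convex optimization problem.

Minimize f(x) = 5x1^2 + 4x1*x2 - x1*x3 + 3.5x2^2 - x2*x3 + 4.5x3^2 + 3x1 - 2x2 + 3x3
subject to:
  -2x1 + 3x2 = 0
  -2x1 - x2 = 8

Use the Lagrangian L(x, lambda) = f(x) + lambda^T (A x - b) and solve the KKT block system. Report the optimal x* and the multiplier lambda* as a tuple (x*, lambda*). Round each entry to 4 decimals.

Form the Lagrangian:
  L(x, lambda) = (1/2) x^T Q x + c^T x + lambda^T (A x - b)
Stationarity (grad_x L = 0): Q x + c + A^T lambda = 0.
Primal feasibility: A x = b.

This gives the KKT block system:
  [ Q   A^T ] [ x     ]   [-c ]
  [ A    0  ] [ lambda ] = [ b ]

Solving the linear system:
  x*      = (-3, -2, -0.8889)
  lambda* = (2.5139, -19.5694)
  f(x*)   = 74.4444

x* = (-3, -2, -0.8889), lambda* = (2.5139, -19.5694)


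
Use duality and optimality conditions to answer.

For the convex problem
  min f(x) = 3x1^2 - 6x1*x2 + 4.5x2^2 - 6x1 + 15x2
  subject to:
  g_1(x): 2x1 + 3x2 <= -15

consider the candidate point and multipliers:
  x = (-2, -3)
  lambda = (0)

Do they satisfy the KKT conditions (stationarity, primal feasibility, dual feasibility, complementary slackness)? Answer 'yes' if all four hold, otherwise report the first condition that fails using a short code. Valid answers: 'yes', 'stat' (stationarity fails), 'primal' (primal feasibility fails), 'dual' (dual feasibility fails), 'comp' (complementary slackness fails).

Gradient of f: grad f(x) = Q x + c = (0, 0)
Constraint values g_i(x) = a_i^T x - b_i:
  g_1((-2, -3)) = 2
Stationarity residual: grad f(x) + sum_i lambda_i a_i = (0, 0)
  -> stationarity OK
Primal feasibility (all g_i <= 0): FAILS
Dual feasibility (all lambda_i >= 0): OK
Complementary slackness (lambda_i * g_i(x) = 0 for all i): OK

Verdict: the first failing condition is primal_feasibility -> primal.

primal


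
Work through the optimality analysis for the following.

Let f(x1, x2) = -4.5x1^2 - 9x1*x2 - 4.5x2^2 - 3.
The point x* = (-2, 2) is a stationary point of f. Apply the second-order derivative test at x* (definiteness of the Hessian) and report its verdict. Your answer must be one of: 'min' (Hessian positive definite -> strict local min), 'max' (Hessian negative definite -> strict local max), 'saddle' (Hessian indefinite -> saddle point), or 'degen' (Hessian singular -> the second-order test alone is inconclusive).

Compute the Hessian H = grad^2 f:
  H = [[-9, -9], [-9, -9]]
Verify stationarity: grad f(x*) = H x* + g = (0, 0).
Eigenvalues of H: -18, 0.
H has a zero eigenvalue (singular; negative semidefinite but not definite), so H is neither positive definite, negative definite, nor indefinite. The second-order test alone is inconclusive -> degen.
(Indeed, f is constant along the null direction of H through x*, so x* is not a strict local extremum.)

degen


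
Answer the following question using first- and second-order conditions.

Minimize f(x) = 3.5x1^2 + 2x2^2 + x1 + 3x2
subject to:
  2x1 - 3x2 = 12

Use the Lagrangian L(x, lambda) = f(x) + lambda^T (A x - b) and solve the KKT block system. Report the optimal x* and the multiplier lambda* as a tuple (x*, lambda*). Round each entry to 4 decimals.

Form the Lagrangian:
  L(x, lambda) = (1/2) x^T Q x + c^T x + lambda^T (A x - b)
Stationarity (grad_x L = 0): Q x + c + A^T lambda = 0.
Primal feasibility: A x = b.

This gives the KKT block system:
  [ Q   A^T ] [ x     ]   [-c ]
  [ A    0  ] [ lambda ] = [ b ]

Solving the linear system:
  x*      = (0.8734, -3.4177)
  lambda* = (-3.557)
  f(x*)   = 16.6519

x* = (0.8734, -3.4177), lambda* = (-3.557)


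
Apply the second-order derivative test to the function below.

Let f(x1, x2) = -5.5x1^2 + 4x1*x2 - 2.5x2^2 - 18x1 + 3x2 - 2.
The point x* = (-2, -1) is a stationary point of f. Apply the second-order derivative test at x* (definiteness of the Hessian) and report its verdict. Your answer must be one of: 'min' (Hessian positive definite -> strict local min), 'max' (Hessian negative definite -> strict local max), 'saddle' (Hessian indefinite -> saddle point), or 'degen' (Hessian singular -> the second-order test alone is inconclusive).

Compute the Hessian H = grad^2 f:
  H = [[-11, 4], [4, -5]]
Verify stationarity: grad f(x*) = H x* + g = (0, 0).
Eigenvalues of H: -13, -3.
Both eigenvalues < 0, so H is negative definite -> x* is a strict local max.

max


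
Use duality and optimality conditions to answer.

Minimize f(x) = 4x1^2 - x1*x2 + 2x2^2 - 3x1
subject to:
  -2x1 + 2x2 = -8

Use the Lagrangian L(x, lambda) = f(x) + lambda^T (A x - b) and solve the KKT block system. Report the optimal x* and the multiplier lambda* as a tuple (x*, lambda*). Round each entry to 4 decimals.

Form the Lagrangian:
  L(x, lambda) = (1/2) x^T Q x + c^T x + lambda^T (A x - b)
Stationarity (grad_x L = 0): Q x + c + A^T lambda = 0.
Primal feasibility: A x = b.

This gives the KKT block system:
  [ Q   A^T ] [ x     ]   [-c ]
  [ A    0  ] [ lambda ] = [ b ]

Solving the linear system:
  x*      = (1.5, -2.5)
  lambda* = (5.75)
  f(x*)   = 20.75

x* = (1.5, -2.5), lambda* = (5.75)


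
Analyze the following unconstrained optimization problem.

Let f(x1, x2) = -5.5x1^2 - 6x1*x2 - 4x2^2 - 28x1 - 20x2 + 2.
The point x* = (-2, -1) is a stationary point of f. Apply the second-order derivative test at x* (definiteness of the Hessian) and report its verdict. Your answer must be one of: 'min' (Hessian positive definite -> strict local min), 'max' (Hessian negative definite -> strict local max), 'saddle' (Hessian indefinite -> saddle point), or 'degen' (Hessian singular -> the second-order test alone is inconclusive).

Compute the Hessian H = grad^2 f:
  H = [[-11, -6], [-6, -8]]
Verify stationarity: grad f(x*) = H x* + g = (0, 0).
Eigenvalues of H: -15.6847, -3.3153.
Both eigenvalues < 0, so H is negative definite -> x* is a strict local max.

max


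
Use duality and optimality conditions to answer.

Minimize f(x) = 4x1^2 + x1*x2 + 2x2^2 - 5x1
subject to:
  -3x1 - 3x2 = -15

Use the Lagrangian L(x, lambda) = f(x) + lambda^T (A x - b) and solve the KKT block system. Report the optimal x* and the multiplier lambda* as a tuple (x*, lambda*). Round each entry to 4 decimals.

Form the Lagrangian:
  L(x, lambda) = (1/2) x^T Q x + c^T x + lambda^T (A x - b)
Stationarity (grad_x L = 0): Q x + c + A^T lambda = 0.
Primal feasibility: A x = b.

This gives the KKT block system:
  [ Q   A^T ] [ x     ]   [-c ]
  [ A    0  ] [ lambda ] = [ b ]

Solving the linear system:
  x*      = (2, 3)
  lambda* = (4.6667)
  f(x*)   = 30

x* = (2, 3), lambda* = (4.6667)


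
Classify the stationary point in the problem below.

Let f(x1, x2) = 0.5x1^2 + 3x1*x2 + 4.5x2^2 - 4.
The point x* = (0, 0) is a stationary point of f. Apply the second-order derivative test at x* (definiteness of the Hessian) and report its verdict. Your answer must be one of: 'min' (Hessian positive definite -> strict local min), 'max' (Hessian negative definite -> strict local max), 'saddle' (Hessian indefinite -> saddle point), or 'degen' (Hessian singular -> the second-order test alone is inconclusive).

Compute the Hessian H = grad^2 f:
  H = [[1, 3], [3, 9]]
Verify stationarity: grad f(x*) = H x* + g = (0, 0).
Eigenvalues of H: 0, 10.
H has a zero eigenvalue (singular; positive semidefinite but not definite), so H is neither positive definite, negative definite, nor indefinite. The second-order test alone is inconclusive -> degen.
(Indeed, f is constant along the null direction of H through x*, so x* is not a strict local extremum.)

degen


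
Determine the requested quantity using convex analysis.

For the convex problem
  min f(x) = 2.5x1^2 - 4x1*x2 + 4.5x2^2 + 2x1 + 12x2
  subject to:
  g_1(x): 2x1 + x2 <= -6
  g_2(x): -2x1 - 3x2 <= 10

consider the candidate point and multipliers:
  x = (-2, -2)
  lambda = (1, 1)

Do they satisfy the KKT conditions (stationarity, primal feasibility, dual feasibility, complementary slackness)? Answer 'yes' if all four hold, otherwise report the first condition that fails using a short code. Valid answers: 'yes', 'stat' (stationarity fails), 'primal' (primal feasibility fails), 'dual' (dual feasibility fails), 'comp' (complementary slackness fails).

Gradient of f: grad f(x) = Q x + c = (0, 2)
Constraint values g_i(x) = a_i^T x - b_i:
  g_1((-2, -2)) = 0
  g_2((-2, -2)) = 0
Stationarity residual: grad f(x) + sum_i lambda_i a_i = (0, 0)
  -> stationarity OK
Primal feasibility (all g_i <= 0): OK
Dual feasibility (all lambda_i >= 0): OK
Complementary slackness (lambda_i * g_i(x) = 0 for all i): OK

Verdict: yes, KKT holds.

yes


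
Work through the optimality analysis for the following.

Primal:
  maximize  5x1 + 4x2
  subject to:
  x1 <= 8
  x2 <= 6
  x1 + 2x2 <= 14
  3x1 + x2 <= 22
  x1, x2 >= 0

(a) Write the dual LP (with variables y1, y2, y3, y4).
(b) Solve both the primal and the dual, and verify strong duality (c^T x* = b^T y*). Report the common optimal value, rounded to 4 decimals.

The standard primal-dual pair for 'max c^T x s.t. A x <= b, x >= 0' is:
  Dual:  min b^T y  s.t.  A^T y >= c,  y >= 0.

So the dual LP is:
  minimize  8y1 + 6y2 + 14y3 + 22y4
  subject to:
    y1 + y3 + 3y4 >= 5
    y2 + 2y3 + y4 >= 4
    y1, y2, y3, y4 >= 0

Solving the primal: x* = (6, 4).
  primal value c^T x* = 46.
Solving the dual: y* = (0, 0, 1.4, 1.2).
  dual value b^T y* = 46.
Strong duality: c^T x* = b^T y*. Confirmed.

46


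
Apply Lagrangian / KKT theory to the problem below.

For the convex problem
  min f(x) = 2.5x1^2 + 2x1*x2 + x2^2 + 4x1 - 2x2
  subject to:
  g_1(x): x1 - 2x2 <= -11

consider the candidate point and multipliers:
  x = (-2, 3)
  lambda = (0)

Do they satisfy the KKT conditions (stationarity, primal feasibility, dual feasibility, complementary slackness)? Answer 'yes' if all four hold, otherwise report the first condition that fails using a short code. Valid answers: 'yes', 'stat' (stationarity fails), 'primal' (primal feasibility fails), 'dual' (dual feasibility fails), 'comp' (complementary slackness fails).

Gradient of f: grad f(x) = Q x + c = (0, 0)
Constraint values g_i(x) = a_i^T x - b_i:
  g_1((-2, 3)) = 3
Stationarity residual: grad f(x) + sum_i lambda_i a_i = (0, 0)
  -> stationarity OK
Primal feasibility (all g_i <= 0): FAILS
Dual feasibility (all lambda_i >= 0): OK
Complementary slackness (lambda_i * g_i(x) = 0 for all i): OK

Verdict: the first failing condition is primal_feasibility -> primal.

primal


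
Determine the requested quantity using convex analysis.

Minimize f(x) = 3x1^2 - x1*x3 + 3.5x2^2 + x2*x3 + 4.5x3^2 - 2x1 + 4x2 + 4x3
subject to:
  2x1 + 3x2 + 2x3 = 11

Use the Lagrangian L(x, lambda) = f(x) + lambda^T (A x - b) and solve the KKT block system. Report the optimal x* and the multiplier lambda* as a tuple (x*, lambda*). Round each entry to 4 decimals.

Form the Lagrangian:
  L(x, lambda) = (1/2) x^T Q x + c^T x + lambda^T (A x - b)
Stationarity (grad_x L = 0): Q x + c + A^T lambda = 0.
Primal feasibility: A x = b.

This gives the KKT block system:
  [ Q   A^T ] [ x     ]   [-c ]
  [ A    0  ] [ lambda ] = [ b ]

Solving the linear system:
  x*      = (2.2601, 1.6127, 0.8208)
  lambda* = (-5.3699)
  f(x*)   = 32.1416

x* = (2.2601, 1.6127, 0.8208), lambda* = (-5.3699)


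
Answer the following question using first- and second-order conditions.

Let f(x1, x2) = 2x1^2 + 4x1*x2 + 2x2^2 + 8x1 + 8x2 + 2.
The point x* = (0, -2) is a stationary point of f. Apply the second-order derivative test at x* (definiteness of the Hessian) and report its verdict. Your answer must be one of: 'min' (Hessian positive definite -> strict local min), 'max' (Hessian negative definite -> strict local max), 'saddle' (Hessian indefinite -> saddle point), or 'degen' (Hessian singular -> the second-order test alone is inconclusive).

Compute the Hessian H = grad^2 f:
  H = [[4, 4], [4, 4]]
Verify stationarity: grad f(x*) = H x* + g = (0, 0).
Eigenvalues of H: 0, 8.
H has a zero eigenvalue (singular; positive semidefinite but not definite), so H is neither positive definite, negative definite, nor indefinite. The second-order test alone is inconclusive -> degen.
(Indeed, f is constant along the null direction of H through x*, so x* is not a strict local extremum.)

degen


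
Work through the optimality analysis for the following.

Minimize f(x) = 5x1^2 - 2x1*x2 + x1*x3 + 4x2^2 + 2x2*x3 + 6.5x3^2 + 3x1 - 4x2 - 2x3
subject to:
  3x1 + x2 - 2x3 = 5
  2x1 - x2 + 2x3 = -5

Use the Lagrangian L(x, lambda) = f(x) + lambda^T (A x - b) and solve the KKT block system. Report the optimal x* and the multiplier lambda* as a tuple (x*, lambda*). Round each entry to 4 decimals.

Form the Lagrangian:
  L(x, lambda) = (1/2) x^T Q x + c^T x + lambda^T (A x - b)
Stationarity (grad_x L = 0): Q x + c + A^T lambda = 0.
Primal feasibility: A x = b.

This gives the KKT block system:
  [ Q   A^T ] [ x     ]   [-c ]
  [ A    0  ] [ lambda ] = [ b ]

Solving the linear system:
  x*      = (0, 1.9811, -1.5094)
  lambda* = (-3.0377, 5.7925)
  f(x*)   = 19.6226

x* = (0, 1.9811, -1.5094), lambda* = (-3.0377, 5.7925)


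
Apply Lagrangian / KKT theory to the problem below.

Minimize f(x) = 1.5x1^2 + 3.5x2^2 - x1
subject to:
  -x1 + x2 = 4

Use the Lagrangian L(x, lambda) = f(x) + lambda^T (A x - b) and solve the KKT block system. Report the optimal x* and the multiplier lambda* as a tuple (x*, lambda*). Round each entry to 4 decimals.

Form the Lagrangian:
  L(x, lambda) = (1/2) x^T Q x + c^T x + lambda^T (A x - b)
Stationarity (grad_x L = 0): Q x + c + A^T lambda = 0.
Primal feasibility: A x = b.

This gives the KKT block system:
  [ Q   A^T ] [ x     ]   [-c ]
  [ A    0  ] [ lambda ] = [ b ]

Solving the linear system:
  x*      = (-2.7, 1.3)
  lambda* = (-9.1)
  f(x*)   = 19.55

x* = (-2.7, 1.3), lambda* = (-9.1)


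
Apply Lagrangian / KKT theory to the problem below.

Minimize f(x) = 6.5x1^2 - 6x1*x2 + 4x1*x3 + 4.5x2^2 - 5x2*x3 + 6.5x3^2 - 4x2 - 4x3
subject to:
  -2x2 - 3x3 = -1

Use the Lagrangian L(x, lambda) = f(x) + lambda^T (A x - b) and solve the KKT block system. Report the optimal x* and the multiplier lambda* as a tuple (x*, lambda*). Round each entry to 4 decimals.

Form the Lagrangian:
  L(x, lambda) = (1/2) x^T Q x + c^T x + lambda^T (A x - b)
Stationarity (grad_x L = 0): Q x + c + A^T lambda = 0.
Primal feasibility: A x = b.

This gives the KKT block system:
  [ Q   A^T ] [ x     ]   [-c ]
  [ A    0  ] [ lambda ] = [ b ]

Solving the linear system:
  x*      = (0.1102, 0.3191, 0.1206)
  lambda* = (-1.1959)
  f(x*)   = -1.4774

x* = (0.1102, 0.3191, 0.1206), lambda* = (-1.1959)


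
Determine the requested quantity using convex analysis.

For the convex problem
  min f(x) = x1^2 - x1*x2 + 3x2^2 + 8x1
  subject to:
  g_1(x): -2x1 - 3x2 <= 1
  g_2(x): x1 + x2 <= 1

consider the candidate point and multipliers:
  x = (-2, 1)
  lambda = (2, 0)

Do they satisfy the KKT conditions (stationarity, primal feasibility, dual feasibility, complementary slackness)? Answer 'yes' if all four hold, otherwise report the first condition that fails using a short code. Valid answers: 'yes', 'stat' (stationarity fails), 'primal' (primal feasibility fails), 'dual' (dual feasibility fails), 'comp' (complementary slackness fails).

Gradient of f: grad f(x) = Q x + c = (3, 8)
Constraint values g_i(x) = a_i^T x - b_i:
  g_1((-2, 1)) = 0
  g_2((-2, 1)) = -2
Stationarity residual: grad f(x) + sum_i lambda_i a_i = (-1, 2)
  -> stationarity FAILS
Primal feasibility (all g_i <= 0): OK
Dual feasibility (all lambda_i >= 0): OK
Complementary slackness (lambda_i * g_i(x) = 0 for all i): OK

Verdict: the first failing condition is stationarity -> stat.

stat


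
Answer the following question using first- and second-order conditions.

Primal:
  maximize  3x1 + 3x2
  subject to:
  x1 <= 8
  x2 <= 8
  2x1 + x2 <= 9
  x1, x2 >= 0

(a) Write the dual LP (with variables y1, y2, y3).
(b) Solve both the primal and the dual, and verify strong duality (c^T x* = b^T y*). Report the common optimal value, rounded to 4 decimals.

The standard primal-dual pair for 'max c^T x s.t. A x <= b, x >= 0' is:
  Dual:  min b^T y  s.t.  A^T y >= c,  y >= 0.

So the dual LP is:
  minimize  8y1 + 8y2 + 9y3
  subject to:
    y1 + 2y3 >= 3
    y2 + y3 >= 3
    y1, y2, y3 >= 0

Solving the primal: x* = (0.5, 8).
  primal value c^T x* = 25.5.
Solving the dual: y* = (0, 1.5, 1.5).
  dual value b^T y* = 25.5.
Strong duality: c^T x* = b^T y*. Confirmed.

25.5


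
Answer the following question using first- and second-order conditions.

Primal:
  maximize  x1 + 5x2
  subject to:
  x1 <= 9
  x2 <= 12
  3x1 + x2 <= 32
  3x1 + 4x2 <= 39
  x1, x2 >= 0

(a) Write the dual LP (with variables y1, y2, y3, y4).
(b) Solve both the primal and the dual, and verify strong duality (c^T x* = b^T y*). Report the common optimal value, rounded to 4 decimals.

The standard primal-dual pair for 'max c^T x s.t. A x <= b, x >= 0' is:
  Dual:  min b^T y  s.t.  A^T y >= c,  y >= 0.

So the dual LP is:
  minimize  9y1 + 12y2 + 32y3 + 39y4
  subject to:
    y1 + 3y3 + 3y4 >= 1
    y2 + y3 + 4y4 >= 5
    y1, y2, y3, y4 >= 0

Solving the primal: x* = (0, 9.75).
  primal value c^T x* = 48.75.
Solving the dual: y* = (0, 0, 0, 1.25).
  dual value b^T y* = 48.75.
Strong duality: c^T x* = b^T y*. Confirmed.

48.75


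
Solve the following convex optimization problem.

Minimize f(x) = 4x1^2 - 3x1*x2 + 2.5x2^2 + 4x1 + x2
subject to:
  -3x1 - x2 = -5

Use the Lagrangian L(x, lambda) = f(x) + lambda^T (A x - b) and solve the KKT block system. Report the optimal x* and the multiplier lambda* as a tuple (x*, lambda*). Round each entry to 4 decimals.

Form the Lagrangian:
  L(x, lambda) = (1/2) x^T Q x + c^T x + lambda^T (A x - b)
Stationarity (grad_x L = 0): Q x + c + A^T lambda = 0.
Primal feasibility: A x = b.

This gives the KKT block system:
  [ Q   A^T ] [ x     ]   [-c ]
  [ A    0  ] [ lambda ] = [ b ]

Solving the linear system:
  x*      = (1.2535, 1.2394)
  lambda* = (3.4366)
  f(x*)   = 11.7183

x* = (1.2535, 1.2394), lambda* = (3.4366)


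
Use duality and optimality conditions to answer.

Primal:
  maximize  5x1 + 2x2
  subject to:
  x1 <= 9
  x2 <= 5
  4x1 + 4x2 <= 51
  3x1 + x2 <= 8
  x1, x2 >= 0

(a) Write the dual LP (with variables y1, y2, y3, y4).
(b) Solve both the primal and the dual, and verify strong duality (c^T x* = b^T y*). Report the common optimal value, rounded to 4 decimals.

The standard primal-dual pair for 'max c^T x s.t. A x <= b, x >= 0' is:
  Dual:  min b^T y  s.t.  A^T y >= c,  y >= 0.

So the dual LP is:
  minimize  9y1 + 5y2 + 51y3 + 8y4
  subject to:
    y1 + 4y3 + 3y4 >= 5
    y2 + 4y3 + y4 >= 2
    y1, y2, y3, y4 >= 0

Solving the primal: x* = (1, 5).
  primal value c^T x* = 15.
Solving the dual: y* = (0, 0.3333, 0, 1.6667).
  dual value b^T y* = 15.
Strong duality: c^T x* = b^T y*. Confirmed.

15


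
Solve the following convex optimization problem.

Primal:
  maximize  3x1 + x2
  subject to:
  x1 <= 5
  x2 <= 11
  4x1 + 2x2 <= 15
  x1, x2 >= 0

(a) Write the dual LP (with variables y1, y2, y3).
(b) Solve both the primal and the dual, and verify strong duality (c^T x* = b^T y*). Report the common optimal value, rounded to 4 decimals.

The standard primal-dual pair for 'max c^T x s.t. A x <= b, x >= 0' is:
  Dual:  min b^T y  s.t.  A^T y >= c,  y >= 0.

So the dual LP is:
  minimize  5y1 + 11y2 + 15y3
  subject to:
    y1 + 4y3 >= 3
    y2 + 2y3 >= 1
    y1, y2, y3 >= 0

Solving the primal: x* = (3.75, 0).
  primal value c^T x* = 11.25.
Solving the dual: y* = (0, 0, 0.75).
  dual value b^T y* = 11.25.
Strong duality: c^T x* = b^T y*. Confirmed.

11.25


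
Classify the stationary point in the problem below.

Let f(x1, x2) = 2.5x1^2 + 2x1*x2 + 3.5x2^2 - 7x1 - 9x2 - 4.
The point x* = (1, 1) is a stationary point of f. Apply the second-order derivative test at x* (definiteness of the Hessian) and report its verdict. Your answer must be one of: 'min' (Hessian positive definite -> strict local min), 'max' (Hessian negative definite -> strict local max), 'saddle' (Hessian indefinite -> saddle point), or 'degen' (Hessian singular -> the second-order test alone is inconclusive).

Compute the Hessian H = grad^2 f:
  H = [[5, 2], [2, 7]]
Verify stationarity: grad f(x*) = H x* + g = (0, 0).
Eigenvalues of H: 3.7639, 8.2361.
Both eigenvalues > 0, so H is positive definite -> x* is a strict local min.

min


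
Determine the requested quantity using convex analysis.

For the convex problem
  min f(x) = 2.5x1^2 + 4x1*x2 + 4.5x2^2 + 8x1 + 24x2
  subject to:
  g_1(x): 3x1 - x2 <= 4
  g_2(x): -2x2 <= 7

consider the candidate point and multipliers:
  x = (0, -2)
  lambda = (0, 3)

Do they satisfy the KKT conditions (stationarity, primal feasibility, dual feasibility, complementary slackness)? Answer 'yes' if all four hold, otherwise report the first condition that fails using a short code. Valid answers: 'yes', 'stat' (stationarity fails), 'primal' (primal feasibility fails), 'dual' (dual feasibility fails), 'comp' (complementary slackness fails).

Gradient of f: grad f(x) = Q x + c = (0, 6)
Constraint values g_i(x) = a_i^T x - b_i:
  g_1((0, -2)) = -2
  g_2((0, -2)) = -3
Stationarity residual: grad f(x) + sum_i lambda_i a_i = (0, 0)
  -> stationarity OK
Primal feasibility (all g_i <= 0): OK
Dual feasibility (all lambda_i >= 0): OK
Complementary slackness (lambda_i * g_i(x) = 0 for all i): FAILS

Verdict: the first failing condition is complementary_slackness -> comp.

comp


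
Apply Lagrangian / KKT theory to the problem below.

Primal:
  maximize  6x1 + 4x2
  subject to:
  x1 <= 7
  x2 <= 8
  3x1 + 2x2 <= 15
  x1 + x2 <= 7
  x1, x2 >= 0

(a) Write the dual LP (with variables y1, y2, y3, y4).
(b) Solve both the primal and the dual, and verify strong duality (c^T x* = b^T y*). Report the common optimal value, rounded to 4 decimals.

The standard primal-dual pair for 'max c^T x s.t. A x <= b, x >= 0' is:
  Dual:  min b^T y  s.t.  A^T y >= c,  y >= 0.

So the dual LP is:
  minimize  7y1 + 8y2 + 15y3 + 7y4
  subject to:
    y1 + 3y3 + y4 >= 6
    y2 + 2y3 + y4 >= 4
    y1, y2, y3, y4 >= 0

Solving the primal: x* = (5, 0).
  primal value c^T x* = 30.
Solving the dual: y* = (0, 0, 2, 0).
  dual value b^T y* = 30.
Strong duality: c^T x* = b^T y*. Confirmed.

30


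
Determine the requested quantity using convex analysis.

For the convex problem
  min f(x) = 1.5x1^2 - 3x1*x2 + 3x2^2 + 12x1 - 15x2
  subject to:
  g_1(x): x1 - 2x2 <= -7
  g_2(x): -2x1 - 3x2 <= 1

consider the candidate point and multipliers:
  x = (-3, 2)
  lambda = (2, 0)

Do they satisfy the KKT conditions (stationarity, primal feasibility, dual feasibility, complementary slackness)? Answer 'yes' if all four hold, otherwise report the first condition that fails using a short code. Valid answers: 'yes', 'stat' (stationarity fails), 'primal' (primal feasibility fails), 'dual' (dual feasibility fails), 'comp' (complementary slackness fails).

Gradient of f: grad f(x) = Q x + c = (-3, 6)
Constraint values g_i(x) = a_i^T x - b_i:
  g_1((-3, 2)) = 0
  g_2((-3, 2)) = -1
Stationarity residual: grad f(x) + sum_i lambda_i a_i = (-1, 2)
  -> stationarity FAILS
Primal feasibility (all g_i <= 0): OK
Dual feasibility (all lambda_i >= 0): OK
Complementary slackness (lambda_i * g_i(x) = 0 for all i): OK

Verdict: the first failing condition is stationarity -> stat.

stat


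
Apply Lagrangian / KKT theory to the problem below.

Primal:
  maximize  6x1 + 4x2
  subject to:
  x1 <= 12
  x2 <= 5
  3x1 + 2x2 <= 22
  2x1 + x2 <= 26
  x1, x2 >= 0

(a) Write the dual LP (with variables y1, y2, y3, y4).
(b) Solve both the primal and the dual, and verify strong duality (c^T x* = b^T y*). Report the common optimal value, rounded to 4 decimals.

The standard primal-dual pair for 'max c^T x s.t. A x <= b, x >= 0' is:
  Dual:  min b^T y  s.t.  A^T y >= c,  y >= 0.

So the dual LP is:
  minimize  12y1 + 5y2 + 22y3 + 26y4
  subject to:
    y1 + 3y3 + 2y4 >= 6
    y2 + 2y3 + y4 >= 4
    y1, y2, y3, y4 >= 0

Solving the primal: x* = (7.3333, 0).
  primal value c^T x* = 44.
Solving the dual: y* = (0, 0, 2, 0).
  dual value b^T y* = 44.
Strong duality: c^T x* = b^T y*. Confirmed.

44


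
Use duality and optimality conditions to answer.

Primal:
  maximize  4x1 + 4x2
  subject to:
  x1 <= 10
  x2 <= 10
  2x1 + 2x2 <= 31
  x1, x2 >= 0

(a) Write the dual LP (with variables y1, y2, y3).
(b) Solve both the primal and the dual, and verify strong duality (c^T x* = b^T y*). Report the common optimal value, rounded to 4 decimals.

The standard primal-dual pair for 'max c^T x s.t. A x <= b, x >= 0' is:
  Dual:  min b^T y  s.t.  A^T y >= c,  y >= 0.

So the dual LP is:
  minimize  10y1 + 10y2 + 31y3
  subject to:
    y1 + 2y3 >= 4
    y2 + 2y3 >= 4
    y1, y2, y3 >= 0

Solving the primal: x* = (5.5, 10).
  primal value c^T x* = 62.
Solving the dual: y* = (0, 0, 2).
  dual value b^T y* = 62.
Strong duality: c^T x* = b^T y*. Confirmed.

62


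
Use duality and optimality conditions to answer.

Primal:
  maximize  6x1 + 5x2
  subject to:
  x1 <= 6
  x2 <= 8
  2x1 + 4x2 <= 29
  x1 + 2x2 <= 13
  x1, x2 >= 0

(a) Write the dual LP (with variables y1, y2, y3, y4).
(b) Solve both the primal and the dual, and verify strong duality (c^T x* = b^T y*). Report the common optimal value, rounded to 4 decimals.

The standard primal-dual pair for 'max c^T x s.t. A x <= b, x >= 0' is:
  Dual:  min b^T y  s.t.  A^T y >= c,  y >= 0.

So the dual LP is:
  minimize  6y1 + 8y2 + 29y3 + 13y4
  subject to:
    y1 + 2y3 + y4 >= 6
    y2 + 4y3 + 2y4 >= 5
    y1, y2, y3, y4 >= 0

Solving the primal: x* = (6, 3.5).
  primal value c^T x* = 53.5.
Solving the dual: y* = (3.5, 0, 0, 2.5).
  dual value b^T y* = 53.5.
Strong duality: c^T x* = b^T y*. Confirmed.

53.5


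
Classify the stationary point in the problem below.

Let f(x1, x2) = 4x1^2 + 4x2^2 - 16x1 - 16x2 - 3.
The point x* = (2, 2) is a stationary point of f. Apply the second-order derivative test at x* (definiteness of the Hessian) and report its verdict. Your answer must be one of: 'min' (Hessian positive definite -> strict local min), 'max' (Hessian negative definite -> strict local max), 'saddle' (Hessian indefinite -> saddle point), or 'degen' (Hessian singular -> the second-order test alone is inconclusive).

Compute the Hessian H = grad^2 f:
  H = [[8, 0], [0, 8]]
Verify stationarity: grad f(x*) = H x* + g = (0, 0).
Eigenvalues of H: 8, 8.
Both eigenvalues > 0, so H is positive definite -> x* is a strict local min.

min


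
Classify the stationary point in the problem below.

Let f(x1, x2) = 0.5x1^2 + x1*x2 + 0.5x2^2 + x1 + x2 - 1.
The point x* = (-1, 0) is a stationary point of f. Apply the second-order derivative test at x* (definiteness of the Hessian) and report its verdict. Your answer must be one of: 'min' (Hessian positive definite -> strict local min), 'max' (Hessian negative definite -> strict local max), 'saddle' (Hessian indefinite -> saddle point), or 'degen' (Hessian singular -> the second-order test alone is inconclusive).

Compute the Hessian H = grad^2 f:
  H = [[1, 1], [1, 1]]
Verify stationarity: grad f(x*) = H x* + g = (0, 0).
Eigenvalues of H: 0, 2.
H has a zero eigenvalue (singular; positive semidefinite but not definite), so H is neither positive definite, negative definite, nor indefinite. The second-order test alone is inconclusive -> degen.
(Indeed, f is constant along the null direction of H through x*, so x* is not a strict local extremum.)

degen


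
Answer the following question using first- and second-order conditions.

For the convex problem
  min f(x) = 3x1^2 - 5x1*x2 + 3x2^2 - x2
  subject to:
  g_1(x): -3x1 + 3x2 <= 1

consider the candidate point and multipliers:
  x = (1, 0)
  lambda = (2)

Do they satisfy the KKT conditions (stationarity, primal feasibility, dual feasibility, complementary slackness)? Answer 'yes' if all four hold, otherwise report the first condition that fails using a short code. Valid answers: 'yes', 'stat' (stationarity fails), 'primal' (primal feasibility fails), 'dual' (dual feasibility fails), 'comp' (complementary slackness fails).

Gradient of f: grad f(x) = Q x + c = (6, -6)
Constraint values g_i(x) = a_i^T x - b_i:
  g_1((1, 0)) = -4
Stationarity residual: grad f(x) + sum_i lambda_i a_i = (0, 0)
  -> stationarity OK
Primal feasibility (all g_i <= 0): OK
Dual feasibility (all lambda_i >= 0): OK
Complementary slackness (lambda_i * g_i(x) = 0 for all i): FAILS

Verdict: the first failing condition is complementary_slackness -> comp.

comp


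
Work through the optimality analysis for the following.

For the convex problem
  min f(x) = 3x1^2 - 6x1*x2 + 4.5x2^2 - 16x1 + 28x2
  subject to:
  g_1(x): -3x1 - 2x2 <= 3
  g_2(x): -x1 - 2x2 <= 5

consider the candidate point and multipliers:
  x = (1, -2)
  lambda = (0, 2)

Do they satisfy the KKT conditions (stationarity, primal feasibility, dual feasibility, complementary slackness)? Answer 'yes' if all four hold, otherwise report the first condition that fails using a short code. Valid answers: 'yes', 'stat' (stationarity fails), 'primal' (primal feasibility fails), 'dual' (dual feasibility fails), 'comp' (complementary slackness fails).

Gradient of f: grad f(x) = Q x + c = (2, 4)
Constraint values g_i(x) = a_i^T x - b_i:
  g_1((1, -2)) = -2
  g_2((1, -2)) = -2
Stationarity residual: grad f(x) + sum_i lambda_i a_i = (0, 0)
  -> stationarity OK
Primal feasibility (all g_i <= 0): OK
Dual feasibility (all lambda_i >= 0): OK
Complementary slackness (lambda_i * g_i(x) = 0 for all i): FAILS

Verdict: the first failing condition is complementary_slackness -> comp.

comp


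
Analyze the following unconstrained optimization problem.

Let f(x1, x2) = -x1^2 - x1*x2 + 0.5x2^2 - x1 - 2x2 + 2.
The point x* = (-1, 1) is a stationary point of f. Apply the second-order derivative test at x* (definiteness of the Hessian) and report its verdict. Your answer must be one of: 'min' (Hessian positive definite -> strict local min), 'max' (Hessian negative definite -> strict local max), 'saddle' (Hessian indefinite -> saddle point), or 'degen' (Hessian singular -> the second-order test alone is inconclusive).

Compute the Hessian H = grad^2 f:
  H = [[-2, -1], [-1, 1]]
Verify stationarity: grad f(x*) = H x* + g = (0, 0).
Eigenvalues of H: -2.3028, 1.3028.
Eigenvalues have mixed signs, so H is indefinite -> x* is a saddle point.

saddle


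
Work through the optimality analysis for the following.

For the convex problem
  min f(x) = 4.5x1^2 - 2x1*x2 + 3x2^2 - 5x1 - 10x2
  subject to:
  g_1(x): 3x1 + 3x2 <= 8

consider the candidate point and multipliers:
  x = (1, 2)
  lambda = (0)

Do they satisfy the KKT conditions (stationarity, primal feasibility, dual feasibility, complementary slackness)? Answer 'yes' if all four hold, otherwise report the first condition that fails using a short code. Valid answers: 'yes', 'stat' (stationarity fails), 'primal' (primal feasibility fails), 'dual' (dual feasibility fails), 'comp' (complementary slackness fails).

Gradient of f: grad f(x) = Q x + c = (0, 0)
Constraint values g_i(x) = a_i^T x - b_i:
  g_1((1, 2)) = 1
Stationarity residual: grad f(x) + sum_i lambda_i a_i = (0, 0)
  -> stationarity OK
Primal feasibility (all g_i <= 0): FAILS
Dual feasibility (all lambda_i >= 0): OK
Complementary slackness (lambda_i * g_i(x) = 0 for all i): OK

Verdict: the first failing condition is primal_feasibility -> primal.

primal
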